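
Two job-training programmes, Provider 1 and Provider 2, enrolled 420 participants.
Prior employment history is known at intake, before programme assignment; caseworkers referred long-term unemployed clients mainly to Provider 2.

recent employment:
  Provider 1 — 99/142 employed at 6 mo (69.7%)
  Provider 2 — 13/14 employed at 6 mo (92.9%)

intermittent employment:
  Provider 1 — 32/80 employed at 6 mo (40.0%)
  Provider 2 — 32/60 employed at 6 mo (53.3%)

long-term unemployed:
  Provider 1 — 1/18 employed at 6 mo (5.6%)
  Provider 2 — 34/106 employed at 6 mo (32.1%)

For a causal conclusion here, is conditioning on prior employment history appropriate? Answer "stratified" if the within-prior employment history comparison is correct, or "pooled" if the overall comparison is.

Prior employment history satisfies the back-door criterion: it is not a descendant of the programme, and it blocks the spurious path from programme to outcome. Adjusting for it (i.e., using the within-prior employment history rates) gives the causal effect.
Within each level — recent employment: 69.7% vs 92.9%; intermittent employment: 40.0% vs 53.3%; long-term unemployed: 5.6% vs 32.1% — Provider 2 is higher every time.

stratified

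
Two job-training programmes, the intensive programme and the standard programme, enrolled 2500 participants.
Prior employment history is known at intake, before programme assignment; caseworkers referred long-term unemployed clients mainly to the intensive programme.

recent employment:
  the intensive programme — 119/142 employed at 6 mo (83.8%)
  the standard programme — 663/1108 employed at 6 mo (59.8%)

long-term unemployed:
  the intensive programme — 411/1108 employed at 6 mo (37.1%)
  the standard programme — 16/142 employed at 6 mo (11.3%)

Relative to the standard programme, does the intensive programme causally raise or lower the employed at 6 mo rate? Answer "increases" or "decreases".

Prior employment history satisfies the back-door criterion: it is not a descendant of the programme, and it blocks the spurious path from programme to outcome. Adjusting for it (i.e., using the within-prior employment history rates) gives the causal effect.
Within each level — recent employment: 83.8% vs 59.8%; long-term unemployed: 37.1% vs 11.3% — the intensive programme is higher every time.

increases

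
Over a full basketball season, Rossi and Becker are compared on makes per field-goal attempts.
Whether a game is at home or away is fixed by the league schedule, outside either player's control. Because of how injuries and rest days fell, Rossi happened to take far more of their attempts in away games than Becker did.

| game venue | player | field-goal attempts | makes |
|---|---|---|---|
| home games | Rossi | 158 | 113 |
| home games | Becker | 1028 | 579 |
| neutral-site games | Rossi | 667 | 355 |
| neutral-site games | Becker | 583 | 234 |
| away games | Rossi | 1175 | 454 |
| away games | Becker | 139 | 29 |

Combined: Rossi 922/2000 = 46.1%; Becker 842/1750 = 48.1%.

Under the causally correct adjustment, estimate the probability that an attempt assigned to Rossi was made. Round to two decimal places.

Rossi is higher inside every game venue stratum but Becker is higher in aggregate. Whether to stratify depends on how game venue relates to the player.
Game venue satisfies the back-door criterion: it is not a descendant of the player, and it blocks the spurious path from player to outcome. Adjusting for it (i.e., using the within-game venue rates) gives the causal effect.
Standardising Rossi to the population game venue mix: 0.316·113/158 + 0.333·355/667 + 0.350·454/1175 = 0.539.

0.54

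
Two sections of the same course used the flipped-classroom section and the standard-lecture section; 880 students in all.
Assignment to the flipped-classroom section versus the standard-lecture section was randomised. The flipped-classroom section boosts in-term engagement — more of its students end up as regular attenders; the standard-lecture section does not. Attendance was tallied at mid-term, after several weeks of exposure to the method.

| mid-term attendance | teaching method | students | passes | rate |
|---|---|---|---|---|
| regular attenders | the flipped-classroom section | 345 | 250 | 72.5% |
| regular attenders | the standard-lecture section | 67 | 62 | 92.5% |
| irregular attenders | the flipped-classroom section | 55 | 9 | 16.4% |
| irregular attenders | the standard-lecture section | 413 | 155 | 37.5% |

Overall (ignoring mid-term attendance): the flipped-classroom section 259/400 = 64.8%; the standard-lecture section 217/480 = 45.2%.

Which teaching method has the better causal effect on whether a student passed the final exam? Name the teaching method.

The distribution of mid-term attendance is itself part of what the teaching method does — it is an intermediate outcome. Holding it fixed would remove that part of the effect; the total effect is the pooled difference.
Pooled: the flipped-classroom section 64.8% vs the standard-lecture section 45.2%; the flipped-classroom section is higher overall.

the flipped-classroom section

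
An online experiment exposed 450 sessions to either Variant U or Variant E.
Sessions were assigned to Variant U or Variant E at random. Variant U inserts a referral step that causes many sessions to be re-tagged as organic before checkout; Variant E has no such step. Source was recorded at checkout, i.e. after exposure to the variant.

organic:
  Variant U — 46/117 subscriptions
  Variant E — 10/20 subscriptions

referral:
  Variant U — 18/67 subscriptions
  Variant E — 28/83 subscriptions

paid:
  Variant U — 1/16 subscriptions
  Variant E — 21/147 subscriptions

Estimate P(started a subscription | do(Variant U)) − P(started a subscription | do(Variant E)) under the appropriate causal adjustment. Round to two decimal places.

Traffic source is recorded after the variant and is itself shifted by it — it sits on the causal path from variant to outcome. Conditioning on a mediator would strip out part of the effect we want; the pooled comparison gives the total causal effect.
The causal difference is the pooled difference: 0.325 − 0.236 = +0.089.

+0.09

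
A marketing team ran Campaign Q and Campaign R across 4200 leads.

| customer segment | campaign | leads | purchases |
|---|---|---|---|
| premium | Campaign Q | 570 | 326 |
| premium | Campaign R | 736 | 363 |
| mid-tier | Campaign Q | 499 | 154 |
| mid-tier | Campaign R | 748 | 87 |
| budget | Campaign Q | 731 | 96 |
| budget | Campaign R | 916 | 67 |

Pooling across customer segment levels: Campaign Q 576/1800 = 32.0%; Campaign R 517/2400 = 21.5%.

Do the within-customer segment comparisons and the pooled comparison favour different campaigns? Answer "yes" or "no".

Within each customer segment level (premium 57.2% vs 49.3%; mid-tier 30.9% vs 11.6%; budget 13.1% vs 7.3%), Campaign Q has the higher rate every time. Pooled: 32.0% vs 21.5% — Campaign Q has the higher rate overall. They agree.

no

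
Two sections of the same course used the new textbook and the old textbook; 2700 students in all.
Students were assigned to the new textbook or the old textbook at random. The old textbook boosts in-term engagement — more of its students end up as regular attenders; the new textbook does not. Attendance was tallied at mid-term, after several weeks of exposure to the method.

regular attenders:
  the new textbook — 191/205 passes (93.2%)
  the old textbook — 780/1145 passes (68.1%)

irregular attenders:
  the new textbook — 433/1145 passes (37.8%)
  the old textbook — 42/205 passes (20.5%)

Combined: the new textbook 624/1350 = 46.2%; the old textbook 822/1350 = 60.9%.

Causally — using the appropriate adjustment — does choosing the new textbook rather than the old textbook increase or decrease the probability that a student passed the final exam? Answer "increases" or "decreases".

decreases

The stratified and pooled comparisons disagree (the new textbook wins within each mid-term attendance; the old textbook wins overall), so the answer turns on the causal role of mid-term attendance.
Mid-term attendance is recorded after the teaching method and is itself shifted by it — it sits on the causal path from teaching method to outcome. Conditioning on a mediator would strip out part of the effect we want; the pooled comparison gives the total causal effect.
Pooled: the new textbook 46.2% vs the old textbook 60.9%; the old textbook is higher overall.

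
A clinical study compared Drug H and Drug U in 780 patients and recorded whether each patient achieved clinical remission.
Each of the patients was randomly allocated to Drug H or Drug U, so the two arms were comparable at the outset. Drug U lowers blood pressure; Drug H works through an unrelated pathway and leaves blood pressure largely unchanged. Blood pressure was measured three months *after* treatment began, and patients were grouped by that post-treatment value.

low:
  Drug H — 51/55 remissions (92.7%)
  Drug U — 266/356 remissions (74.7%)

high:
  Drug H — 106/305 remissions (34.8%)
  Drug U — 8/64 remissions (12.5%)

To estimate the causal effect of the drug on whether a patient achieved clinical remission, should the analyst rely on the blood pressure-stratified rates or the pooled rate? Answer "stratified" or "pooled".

Blood pressure is recorded after the drug and is itself shifted by it — it sits on the causal path from drug to outcome. Conditioning on a mediator would strip out part of the effect we want; the pooled comparison gives the total causal effect.
Pooled: Drug H 43.6% vs Drug U 65.2%; Drug U is higher overall.

pooled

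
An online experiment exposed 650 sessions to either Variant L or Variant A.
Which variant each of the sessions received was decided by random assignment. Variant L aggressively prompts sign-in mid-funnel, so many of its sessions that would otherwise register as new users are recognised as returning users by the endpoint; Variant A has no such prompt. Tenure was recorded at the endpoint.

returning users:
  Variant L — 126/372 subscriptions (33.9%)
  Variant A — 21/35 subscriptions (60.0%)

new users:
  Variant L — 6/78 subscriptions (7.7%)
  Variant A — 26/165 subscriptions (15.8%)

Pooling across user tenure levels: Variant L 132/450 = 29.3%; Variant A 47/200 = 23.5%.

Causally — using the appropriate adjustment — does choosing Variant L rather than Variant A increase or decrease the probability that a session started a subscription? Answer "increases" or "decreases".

increases

User tenure lies on the pathway variant → user tenure → outcome, so adjusting for it blocks the indirect effect. For the total causal effect of variant, use the unadjusted pooled rates.
Pooled: Variant L 29.3% vs Variant A 23.5%; Variant L is higher overall.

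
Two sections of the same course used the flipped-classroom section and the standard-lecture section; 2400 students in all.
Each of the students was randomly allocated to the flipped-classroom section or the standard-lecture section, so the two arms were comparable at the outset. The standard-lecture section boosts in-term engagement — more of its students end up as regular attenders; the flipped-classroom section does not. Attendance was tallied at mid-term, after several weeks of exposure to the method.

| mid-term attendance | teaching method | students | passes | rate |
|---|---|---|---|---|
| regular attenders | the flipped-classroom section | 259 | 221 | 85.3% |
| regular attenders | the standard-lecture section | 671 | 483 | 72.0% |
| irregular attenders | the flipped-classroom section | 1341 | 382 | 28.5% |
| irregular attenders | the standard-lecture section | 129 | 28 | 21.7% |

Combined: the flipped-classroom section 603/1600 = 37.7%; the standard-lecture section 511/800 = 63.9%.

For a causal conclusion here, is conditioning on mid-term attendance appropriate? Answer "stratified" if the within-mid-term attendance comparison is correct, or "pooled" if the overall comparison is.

Stratifying would compare teaching methods among students the teaching methods themselves sorted into mid-term attendance groups — a form of selection on an intermediate. The unconditioned pooled rates give the total causal effect.
Pooled: the flipped-classroom section 37.7% vs the standard-lecture section 63.9%; the standard-lecture section is higher overall.

pooled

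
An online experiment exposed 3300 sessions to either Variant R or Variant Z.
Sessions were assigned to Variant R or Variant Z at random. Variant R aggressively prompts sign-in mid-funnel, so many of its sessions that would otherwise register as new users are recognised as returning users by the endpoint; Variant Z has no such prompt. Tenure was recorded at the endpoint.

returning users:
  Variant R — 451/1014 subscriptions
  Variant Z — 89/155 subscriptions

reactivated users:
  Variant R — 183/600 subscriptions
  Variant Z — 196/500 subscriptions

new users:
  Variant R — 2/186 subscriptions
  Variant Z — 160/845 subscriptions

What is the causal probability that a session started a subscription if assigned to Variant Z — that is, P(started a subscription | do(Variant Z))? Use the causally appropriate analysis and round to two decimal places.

User tenure lies on the pathway variant → user tenure → outcome, so adjusting for it blocks the indirect effect. For the total causal effect of variant, use the unadjusted pooled rates.
So P(outcome | do(Variant Z)) is just the pooled rate for Variant Z: 445/1500 = 0.297.

0.30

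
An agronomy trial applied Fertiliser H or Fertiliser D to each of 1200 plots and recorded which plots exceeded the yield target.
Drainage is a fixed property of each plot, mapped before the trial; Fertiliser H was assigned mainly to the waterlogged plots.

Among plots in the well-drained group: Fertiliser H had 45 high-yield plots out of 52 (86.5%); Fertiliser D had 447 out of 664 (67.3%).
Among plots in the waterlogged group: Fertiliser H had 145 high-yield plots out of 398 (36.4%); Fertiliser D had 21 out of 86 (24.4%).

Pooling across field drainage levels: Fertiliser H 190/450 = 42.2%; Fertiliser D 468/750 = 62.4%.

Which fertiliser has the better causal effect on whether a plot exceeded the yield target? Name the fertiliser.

Within every field drainage level Fertiliser H has the higher rate, yet pooled Fertiliser D does — Simpson's reversal.
Here field drainage is a common cause — it drives both which fertiliser a case falls under and the outcome. The crude comparison mixes populations; the stratum-specific rates are the causally relevant ones.
Within each level — well-drained: 86.5% vs 67.3%; waterlogged: 36.4% vs 24.4% — Fertiliser H is higher every time.

Fertiliser H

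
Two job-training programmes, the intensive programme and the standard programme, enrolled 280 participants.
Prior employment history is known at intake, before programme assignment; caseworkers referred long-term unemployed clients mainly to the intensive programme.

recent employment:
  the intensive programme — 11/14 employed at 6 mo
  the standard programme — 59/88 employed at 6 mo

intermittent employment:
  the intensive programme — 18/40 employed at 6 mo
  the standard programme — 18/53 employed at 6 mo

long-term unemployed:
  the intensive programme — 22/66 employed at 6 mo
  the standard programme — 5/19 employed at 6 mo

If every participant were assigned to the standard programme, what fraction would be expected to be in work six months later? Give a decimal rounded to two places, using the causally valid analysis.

0.44

Prior employment history differs across programmes for reasons unrelated to any effect of the programme itself, and it separately predicts the outcome — a classic confounder. We must compare within prior employment history levels.
Standardising the standard programme to the population prior employment history mix: 0.364·59/88 + 0.332·18/53 + 0.304·5/19 = 0.437.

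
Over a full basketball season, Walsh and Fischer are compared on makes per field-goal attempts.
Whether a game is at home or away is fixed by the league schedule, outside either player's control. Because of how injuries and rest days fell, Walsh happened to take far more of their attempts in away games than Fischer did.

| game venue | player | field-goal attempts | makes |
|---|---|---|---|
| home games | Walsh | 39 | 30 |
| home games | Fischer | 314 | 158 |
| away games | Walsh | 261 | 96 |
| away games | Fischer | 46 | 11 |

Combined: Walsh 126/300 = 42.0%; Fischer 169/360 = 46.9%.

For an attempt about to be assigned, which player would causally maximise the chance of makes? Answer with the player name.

Game venue satisfies the back-door criterion: it is not a descendant of the player, and it blocks the spurious path from player to outcome. Adjusting for it (i.e., using the within-game venue rates) gives the causal effect.
Within each level — home games: 76.9% vs 50.3%; away games: 36.8% vs 23.9% — Walsh is higher every time.

Walsh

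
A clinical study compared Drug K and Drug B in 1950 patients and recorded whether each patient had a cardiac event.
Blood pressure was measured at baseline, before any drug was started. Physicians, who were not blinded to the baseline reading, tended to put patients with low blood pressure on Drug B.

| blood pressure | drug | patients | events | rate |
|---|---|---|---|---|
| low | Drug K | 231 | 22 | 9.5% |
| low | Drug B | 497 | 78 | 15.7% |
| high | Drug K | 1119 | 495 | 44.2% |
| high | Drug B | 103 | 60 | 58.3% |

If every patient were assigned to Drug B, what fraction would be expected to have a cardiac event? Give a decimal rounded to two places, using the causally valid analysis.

0.42

The stratified and pooled comparisons disagree (Drug K wins within each blood pressure; Drug B wins overall), so the answer turns on the causal role of blood pressure.
Blood pressure satisfies the back-door criterion: it is not a descendant of the drug, and it blocks the spurious path from drug to outcome. Adjusting for it (i.e., using the within-blood pressure rates) gives the causal effect.
Standardising Drug B to the population blood pressure mix: 0.373·78/497 + 0.627·60/103 = 0.424.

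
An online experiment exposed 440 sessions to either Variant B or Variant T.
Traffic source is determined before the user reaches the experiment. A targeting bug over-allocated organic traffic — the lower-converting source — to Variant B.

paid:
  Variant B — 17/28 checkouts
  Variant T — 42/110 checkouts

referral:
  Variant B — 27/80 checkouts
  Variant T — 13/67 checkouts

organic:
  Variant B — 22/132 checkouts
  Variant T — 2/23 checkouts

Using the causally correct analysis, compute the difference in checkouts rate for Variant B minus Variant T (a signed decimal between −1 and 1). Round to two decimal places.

+0.15

Traffic source is set before the variant has any effect — it is not caused by the variant — and it independently drives the outcome. That makes it a confounder, so the causal comparison is within traffic source levels.
Adjusting over the population distribution of traffic source: 0.314·(0.607−0.382) + 0.334·(0.338−0.194) + 0.352·(0.167−0.087) = +0.147.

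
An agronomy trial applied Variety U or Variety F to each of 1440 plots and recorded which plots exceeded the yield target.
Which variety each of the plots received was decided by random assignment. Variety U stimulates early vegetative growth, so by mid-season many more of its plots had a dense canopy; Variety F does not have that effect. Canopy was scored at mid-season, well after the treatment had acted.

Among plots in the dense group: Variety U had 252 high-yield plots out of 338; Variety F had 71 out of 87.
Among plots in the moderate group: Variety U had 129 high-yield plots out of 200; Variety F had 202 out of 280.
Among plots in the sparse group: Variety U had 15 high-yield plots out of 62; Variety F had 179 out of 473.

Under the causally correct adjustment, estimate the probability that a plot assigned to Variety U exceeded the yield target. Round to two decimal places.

0.66

Because the variety influences mid-season canopy, mid-season canopy is a post-treatment mediator, not a confounder. Stratifying on it would bias the estimate; the causal effect is the crude pooled difference.
So P(outcome | do(Variety U)) is just the pooled rate for Variety U: 396/600 = 0.660.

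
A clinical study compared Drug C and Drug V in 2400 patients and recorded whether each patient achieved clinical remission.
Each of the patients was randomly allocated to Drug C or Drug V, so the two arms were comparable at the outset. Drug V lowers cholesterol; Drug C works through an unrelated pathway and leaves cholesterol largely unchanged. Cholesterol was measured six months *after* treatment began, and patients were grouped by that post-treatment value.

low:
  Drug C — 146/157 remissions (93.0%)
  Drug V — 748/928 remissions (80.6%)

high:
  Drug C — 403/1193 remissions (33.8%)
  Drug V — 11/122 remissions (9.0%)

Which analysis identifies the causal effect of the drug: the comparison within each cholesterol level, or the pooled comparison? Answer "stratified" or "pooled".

Within every cholesterol level Drug C has the higher rate, yet pooled Drug V does — Simpson's reversal.
Cholesterol is downstream of the drug. One should not condition on a consequence of treatment, so the overall rates are the right comparison.
Pooled: Drug C 40.7% vs Drug V 72.3%; Drug V is higher overall.

pooled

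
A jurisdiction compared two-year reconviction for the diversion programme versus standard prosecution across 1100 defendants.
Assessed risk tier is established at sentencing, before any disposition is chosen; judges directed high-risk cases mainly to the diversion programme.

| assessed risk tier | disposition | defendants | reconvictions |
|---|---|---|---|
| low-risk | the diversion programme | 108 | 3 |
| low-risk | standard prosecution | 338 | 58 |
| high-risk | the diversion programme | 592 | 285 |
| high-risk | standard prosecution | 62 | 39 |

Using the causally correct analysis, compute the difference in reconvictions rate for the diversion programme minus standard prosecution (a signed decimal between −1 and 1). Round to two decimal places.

The stratified and pooled comparisons disagree (the diversion programme wins within each assessed risk tier; standard prosecution wins overall), so the answer turns on the causal role of assessed risk tier.
Here assessed risk tier is a common cause — it drives both which disposition a case falls under and the outcome. The crude comparison mixes populations; the stratum-specific rates are the causally relevant ones.
Adjusting over the population distribution of assessed risk tier: 0.405·(0.028−0.172) + 0.595·(0.481−0.629) = -0.146.

-0.15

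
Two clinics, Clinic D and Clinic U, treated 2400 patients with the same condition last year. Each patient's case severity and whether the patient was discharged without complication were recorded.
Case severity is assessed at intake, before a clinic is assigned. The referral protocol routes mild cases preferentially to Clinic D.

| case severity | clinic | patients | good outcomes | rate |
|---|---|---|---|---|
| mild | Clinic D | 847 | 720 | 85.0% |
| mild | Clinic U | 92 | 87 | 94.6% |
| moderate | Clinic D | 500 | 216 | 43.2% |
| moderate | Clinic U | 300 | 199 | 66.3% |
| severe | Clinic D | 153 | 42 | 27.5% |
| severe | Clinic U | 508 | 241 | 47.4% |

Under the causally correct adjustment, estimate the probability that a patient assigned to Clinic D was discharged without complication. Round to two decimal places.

The imbalance in case severity arose from how patients were allocated, not from anything the clinic did; and case severity independently affects the outcome. The pooled gap is confounded — condition on case severity.
Standardising Clinic D to the population case severity mix: 0.391·720/847 + 0.333·216/500 + 0.275·42/153 = 0.552.

0.55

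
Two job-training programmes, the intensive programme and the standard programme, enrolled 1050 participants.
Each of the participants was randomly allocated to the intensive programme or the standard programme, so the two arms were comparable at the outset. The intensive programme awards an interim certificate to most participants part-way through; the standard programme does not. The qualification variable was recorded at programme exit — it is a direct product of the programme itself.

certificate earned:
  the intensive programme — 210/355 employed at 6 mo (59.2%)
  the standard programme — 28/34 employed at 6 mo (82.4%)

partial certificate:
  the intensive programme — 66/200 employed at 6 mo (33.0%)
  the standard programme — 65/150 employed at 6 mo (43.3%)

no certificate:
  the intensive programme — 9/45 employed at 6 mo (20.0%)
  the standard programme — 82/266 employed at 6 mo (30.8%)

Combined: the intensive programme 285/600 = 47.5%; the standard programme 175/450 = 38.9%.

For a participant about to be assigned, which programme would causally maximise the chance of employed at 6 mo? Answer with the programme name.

Qualification attained during the programme lies on the pathway programme → qualification attained during the programme → outcome, so adjusting for it blocks the indirect effect. For the total causal effect of programme, use the unadjusted pooled rates.
Pooled: the intensive programme 47.5% vs the standard programme 38.9%; the intensive programme is higher overall.

the intensive programme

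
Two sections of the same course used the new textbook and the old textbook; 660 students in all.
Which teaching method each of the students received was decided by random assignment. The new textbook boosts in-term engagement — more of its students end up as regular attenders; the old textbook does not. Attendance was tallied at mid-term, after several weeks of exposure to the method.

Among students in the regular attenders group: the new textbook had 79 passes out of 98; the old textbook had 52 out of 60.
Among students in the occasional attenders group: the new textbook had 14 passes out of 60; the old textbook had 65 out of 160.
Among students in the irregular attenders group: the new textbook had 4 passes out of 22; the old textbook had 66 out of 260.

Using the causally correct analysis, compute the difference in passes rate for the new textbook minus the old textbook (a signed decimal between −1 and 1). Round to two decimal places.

the old textbook is higher inside every mid-term attendance stratum but the new textbook is higher in aggregate. Whether to stratify depends on how mid-term attendance relates to the teaching method.
Mid-term attendance lies on the pathway teaching method → mid-term attendance → outcome, so adjusting for it blocks the indirect effect. For the total causal effect of teaching method, use the unadjusted pooled rates.
The causal difference is the pooled difference: 0.539 − 0.381 = +0.158.

+0.16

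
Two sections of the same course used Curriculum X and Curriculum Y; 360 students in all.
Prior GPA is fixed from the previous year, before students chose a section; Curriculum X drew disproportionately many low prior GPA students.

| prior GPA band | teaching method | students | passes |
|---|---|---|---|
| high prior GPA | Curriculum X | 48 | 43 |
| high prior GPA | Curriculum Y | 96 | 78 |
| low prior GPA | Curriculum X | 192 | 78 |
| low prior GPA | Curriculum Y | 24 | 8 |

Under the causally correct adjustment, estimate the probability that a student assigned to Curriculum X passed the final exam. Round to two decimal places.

0.60

Prior GPA band is set before the teaching method has any effect — it is not caused by the teaching method — and it independently drives the outcome. That makes it a confounder, so the causal comparison is within prior GPA band levels.
Standardising Curriculum X to the population prior GPA band mix: 0.400·43/48 + 0.600·78/192 = 0.602.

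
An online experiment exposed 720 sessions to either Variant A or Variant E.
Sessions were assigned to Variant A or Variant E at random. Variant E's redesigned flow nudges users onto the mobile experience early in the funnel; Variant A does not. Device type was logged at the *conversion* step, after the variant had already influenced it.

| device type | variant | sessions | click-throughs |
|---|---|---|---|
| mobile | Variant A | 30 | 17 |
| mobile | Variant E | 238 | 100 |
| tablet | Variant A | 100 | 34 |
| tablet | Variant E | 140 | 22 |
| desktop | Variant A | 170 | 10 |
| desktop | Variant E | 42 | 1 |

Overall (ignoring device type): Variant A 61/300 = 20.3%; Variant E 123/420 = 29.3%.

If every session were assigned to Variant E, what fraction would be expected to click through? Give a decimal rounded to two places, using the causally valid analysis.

0.29

Within every device type level Variant A has the higher rate, yet pooled Variant E does — Simpson's reversal.
Device type lies on the pathway variant → device type → outcome, so adjusting for it blocks the indirect effect. For the total causal effect of variant, use the unadjusted pooled rates.
So P(outcome | do(Variant E)) is just the pooled rate for Variant E: 123/420 = 0.293.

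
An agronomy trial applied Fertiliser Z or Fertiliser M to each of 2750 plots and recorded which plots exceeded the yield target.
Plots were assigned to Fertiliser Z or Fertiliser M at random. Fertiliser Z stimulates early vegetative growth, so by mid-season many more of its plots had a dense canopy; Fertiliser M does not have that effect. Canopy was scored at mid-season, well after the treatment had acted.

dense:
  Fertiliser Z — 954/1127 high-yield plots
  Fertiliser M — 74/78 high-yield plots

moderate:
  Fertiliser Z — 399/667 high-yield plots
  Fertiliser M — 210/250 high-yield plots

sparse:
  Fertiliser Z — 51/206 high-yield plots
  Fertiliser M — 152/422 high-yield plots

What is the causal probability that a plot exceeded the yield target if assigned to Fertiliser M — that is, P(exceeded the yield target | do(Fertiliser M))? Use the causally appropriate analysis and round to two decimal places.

0.58

Mid-season canopy here is a post-treatment variable shaped by the fertiliser; conditioning on it would introduce bias rather than remove it. The overall comparison is the causal one.
So P(outcome | do(Fertiliser M)) is just the pooled rate for Fertiliser M: 436/750 = 0.581.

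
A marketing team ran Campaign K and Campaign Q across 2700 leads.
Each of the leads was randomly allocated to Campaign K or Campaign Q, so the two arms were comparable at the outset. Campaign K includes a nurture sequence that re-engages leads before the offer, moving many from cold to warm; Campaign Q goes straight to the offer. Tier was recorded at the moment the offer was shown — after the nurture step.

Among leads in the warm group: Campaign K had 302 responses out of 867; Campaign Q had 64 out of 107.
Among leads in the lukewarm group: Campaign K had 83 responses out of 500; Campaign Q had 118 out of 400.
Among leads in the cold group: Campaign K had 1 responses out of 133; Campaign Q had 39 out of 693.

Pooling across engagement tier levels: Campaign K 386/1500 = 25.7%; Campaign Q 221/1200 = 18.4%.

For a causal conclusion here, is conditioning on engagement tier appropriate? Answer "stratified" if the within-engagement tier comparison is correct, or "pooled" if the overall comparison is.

pooled

Campaign Q is higher inside every engagement tier stratum but Campaign K is higher in aggregate. Whether to stratify depends on how engagement tier relates to the campaign.
Engagement tier lies on the pathway campaign → engagement tier → outcome, so adjusting for it blocks the indirect effect. For the total causal effect of campaign, use the unadjusted pooled rates.
Pooled: Campaign K 25.7% vs Campaign Q 18.4%; Campaign K is higher overall.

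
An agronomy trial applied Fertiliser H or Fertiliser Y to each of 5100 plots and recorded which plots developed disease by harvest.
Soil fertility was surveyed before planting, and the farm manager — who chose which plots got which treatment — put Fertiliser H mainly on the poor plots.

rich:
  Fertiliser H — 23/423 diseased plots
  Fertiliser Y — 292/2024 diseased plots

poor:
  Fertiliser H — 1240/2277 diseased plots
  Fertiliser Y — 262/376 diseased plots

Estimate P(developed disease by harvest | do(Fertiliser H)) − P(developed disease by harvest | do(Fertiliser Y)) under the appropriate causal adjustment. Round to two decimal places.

Soil fertility differs across fertilisers for reasons unrelated to any effect of the fertiliser itself, and it separately predicts the outcome — a classic confounder. We must compare within soil fertility levels.
Adjusting over the population distribution of soil fertility: 0.480·(0.054−0.144) + 0.520·(0.545−0.697) = -0.122.

-0.12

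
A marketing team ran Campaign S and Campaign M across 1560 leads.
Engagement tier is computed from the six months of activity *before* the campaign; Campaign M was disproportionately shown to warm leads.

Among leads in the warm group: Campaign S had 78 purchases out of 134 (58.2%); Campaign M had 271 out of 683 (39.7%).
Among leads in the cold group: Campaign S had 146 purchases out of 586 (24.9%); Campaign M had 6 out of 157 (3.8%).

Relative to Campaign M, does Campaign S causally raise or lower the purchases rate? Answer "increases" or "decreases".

Since engagement tier is a pre-existing factor (not a product of the campaign) and it affects the outcome on its own, it is a confounder. The stratified rates, not the pooled rate, identify the causal effect.
Within each level — warm: 58.2% vs 39.7%; cold: 24.9% vs 3.8% — Campaign S is higher every time.

increases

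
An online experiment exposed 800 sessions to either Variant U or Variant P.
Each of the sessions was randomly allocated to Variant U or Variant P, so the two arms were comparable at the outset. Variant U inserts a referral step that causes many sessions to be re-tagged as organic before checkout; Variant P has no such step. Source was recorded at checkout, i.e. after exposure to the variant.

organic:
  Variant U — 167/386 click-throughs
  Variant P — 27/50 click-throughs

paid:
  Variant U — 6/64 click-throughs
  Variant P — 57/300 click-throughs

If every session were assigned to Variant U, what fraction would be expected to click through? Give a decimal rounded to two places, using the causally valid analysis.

0.38

The traffic source-specific comparison favours Variant P throughout, but the pooled figures favour Variant U. The question is whether to condition on traffic source.
Stratifying would compare variants among sessions the variants themselves sorted into traffic source groups — a form of selection on an intermediate. The unconditioned pooled rates give the total causal effect.
So P(outcome | do(Variant U)) is just the pooled rate for Variant U: 173/450 = 0.384.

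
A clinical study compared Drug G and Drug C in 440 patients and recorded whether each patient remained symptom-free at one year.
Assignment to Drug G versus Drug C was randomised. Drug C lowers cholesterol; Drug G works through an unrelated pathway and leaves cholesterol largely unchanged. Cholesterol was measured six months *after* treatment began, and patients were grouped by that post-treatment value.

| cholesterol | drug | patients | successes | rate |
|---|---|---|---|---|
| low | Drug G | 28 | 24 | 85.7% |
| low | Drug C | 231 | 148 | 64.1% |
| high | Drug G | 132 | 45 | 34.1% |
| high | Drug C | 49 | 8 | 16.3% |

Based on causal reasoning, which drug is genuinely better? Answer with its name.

Drug C

The stratified and pooled comparisons disagree (Drug G wins within each cholesterol; Drug C wins overall), so the answer turns on the causal role of cholesterol.
The distribution of cholesterol is itself part of what the drug does — it is an intermediate outcome. Holding it fixed would remove that part of the effect; the total effect is the pooled difference.
Pooled: Drug G 43.1% vs Drug C 55.7%; Drug C is higher overall.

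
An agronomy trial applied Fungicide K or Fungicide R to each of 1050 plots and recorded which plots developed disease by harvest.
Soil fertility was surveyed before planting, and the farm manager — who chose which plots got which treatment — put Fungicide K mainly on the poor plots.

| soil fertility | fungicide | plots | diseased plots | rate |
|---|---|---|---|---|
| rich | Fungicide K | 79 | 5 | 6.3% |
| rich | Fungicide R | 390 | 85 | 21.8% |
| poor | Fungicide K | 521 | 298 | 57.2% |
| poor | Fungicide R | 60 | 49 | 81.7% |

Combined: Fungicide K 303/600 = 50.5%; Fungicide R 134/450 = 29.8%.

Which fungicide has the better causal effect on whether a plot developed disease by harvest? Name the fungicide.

Fungicide K

The stratified and pooled comparisons disagree (Fungicide K wins within each soil fertility; Fungicide R wins overall), so the answer turns on the causal role of soil fertility.
Soil fertility differs across fungicides for reasons unrelated to any effect of the fungicide itself, and it separately predicts the outcome — a classic confounder. We must compare within soil fertility levels.
Within each level — rich: 6.3% vs 21.8%; poor: 57.2% vs 81.7% — Fungicide K is lower every time.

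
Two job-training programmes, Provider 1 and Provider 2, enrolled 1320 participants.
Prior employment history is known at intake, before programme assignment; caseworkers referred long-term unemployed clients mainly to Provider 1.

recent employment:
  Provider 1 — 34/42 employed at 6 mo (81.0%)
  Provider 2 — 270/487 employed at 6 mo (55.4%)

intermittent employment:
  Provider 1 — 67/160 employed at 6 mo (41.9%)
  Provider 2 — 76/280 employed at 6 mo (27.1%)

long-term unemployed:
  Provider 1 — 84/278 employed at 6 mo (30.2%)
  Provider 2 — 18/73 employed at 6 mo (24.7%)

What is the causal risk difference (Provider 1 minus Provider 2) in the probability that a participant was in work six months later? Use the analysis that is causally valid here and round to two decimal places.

+0.17

Within every prior employment history level Provider 1 has the higher rate, yet pooled Provider 2 does — Simpson's reversal.
Prior employment history is set before the programme has any effect — it is not caused by the programme — and it independently drives the outcome. That makes it a confounder, so the causal comparison is within prior employment history levels.
Adjusting over the population distribution of prior employment history: 0.401·(0.810−0.554) + 0.333·(0.419−0.271) + 0.266·(0.302−0.247) = +0.166.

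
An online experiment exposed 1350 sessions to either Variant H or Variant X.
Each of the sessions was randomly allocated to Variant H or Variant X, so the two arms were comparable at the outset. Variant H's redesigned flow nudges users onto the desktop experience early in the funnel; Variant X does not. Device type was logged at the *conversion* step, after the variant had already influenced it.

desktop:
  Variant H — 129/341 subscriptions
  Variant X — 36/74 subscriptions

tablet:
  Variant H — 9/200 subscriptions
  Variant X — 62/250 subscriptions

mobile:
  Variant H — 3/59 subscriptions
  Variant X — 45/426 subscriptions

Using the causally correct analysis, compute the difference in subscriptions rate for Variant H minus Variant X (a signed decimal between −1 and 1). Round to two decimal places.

+0.04

Device type lies on the pathway variant → device type → outcome, so adjusting for it blocks the indirect effect. For the total causal effect of variant, use the unadjusted pooled rates.
The causal difference is the pooled difference: 0.235 − 0.191 = +0.044.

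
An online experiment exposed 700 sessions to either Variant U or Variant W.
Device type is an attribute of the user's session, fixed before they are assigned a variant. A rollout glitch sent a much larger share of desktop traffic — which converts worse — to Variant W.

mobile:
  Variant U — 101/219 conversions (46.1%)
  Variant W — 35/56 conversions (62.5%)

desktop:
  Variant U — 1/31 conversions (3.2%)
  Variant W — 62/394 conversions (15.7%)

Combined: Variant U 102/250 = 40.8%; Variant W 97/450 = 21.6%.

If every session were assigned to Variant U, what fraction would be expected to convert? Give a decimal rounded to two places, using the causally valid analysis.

Since device type is a pre-existing factor (not a product of the variant) and it affects the outcome on its own, it is a confounder. The stratified rates, not the pooled rate, identify the causal effect.
Standardising Variant U to the population device type mix: 0.393·101/219 + 0.607·1/31 = 0.201.

0.20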